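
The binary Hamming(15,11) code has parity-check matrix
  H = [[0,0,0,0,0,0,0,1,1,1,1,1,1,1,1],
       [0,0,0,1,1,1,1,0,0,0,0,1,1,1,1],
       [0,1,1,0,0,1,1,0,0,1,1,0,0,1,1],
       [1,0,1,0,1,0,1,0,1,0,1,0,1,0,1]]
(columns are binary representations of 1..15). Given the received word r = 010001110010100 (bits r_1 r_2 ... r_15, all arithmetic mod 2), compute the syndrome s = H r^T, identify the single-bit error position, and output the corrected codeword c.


s = (1, 1, 0, 1)^T, error position = 13, corrected codeword c = 010001110010000

Compute s = H r^T mod 2 one row at a time:
  s_1 = 1 + 0 + 0 + 1 + 0 + 1 + 0 + 0 = 3 ≡ 1 (mod 2).
  s_2 = 0 + 0 + 1 + 1 + 0 + 1 + 0 + 0 = 3 ≡ 1 (mod 2).
  s_3 = 1 + 0 + 1 + 1 + 0 + 1 + 0 + 0 = 4 ≡ 0 (mod 2).
  s_4 = 0 + 0 + 0 + 1 + 0 + 1 + 1 + 0 = 3 ≡ 1 (mod 2).
s = (1, 1, 0, 1)^T — this equals column 13 of H (binary 1101), so error is at position 13.
Correct: flip bit 13 of r = 010001110010100 to get c = 010001110010000.


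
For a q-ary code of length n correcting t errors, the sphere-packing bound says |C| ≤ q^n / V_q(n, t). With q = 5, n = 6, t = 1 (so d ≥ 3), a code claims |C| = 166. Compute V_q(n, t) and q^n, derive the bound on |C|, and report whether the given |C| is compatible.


V_q(n, t) = 25, q^n = 15625, Hamming bound = 625, |C| = 166 ≤ bound (satisfied).

Step 1: Compute V_q(n, t) = Σ_{j=0}^1 C(n, j) (q−1)^j.
  j = 0: C(6,0)·(4)^0 = 1·1 = 1.
  j = 1: C(6,1)·(4)^1 = 6·4 = 24.
  V_q(n, t) = 1 + 24 = 25.
Step 2: q^n = 5^6 = 15625.
Step 3: Hamming bound ⌊q^n / V_q(n,t)⌋ = ⌊15625/25⌋ = 625.
Step 4: Compare |C| = 166 to 625: satisfied.
The claimed |C| lies below the Hamming bound.


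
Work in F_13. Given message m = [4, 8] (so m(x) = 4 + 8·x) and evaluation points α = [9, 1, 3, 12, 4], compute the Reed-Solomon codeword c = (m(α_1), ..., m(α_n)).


c = [11, 12, 2, 9, 10]

Message polynomial: m(x) = 4 + 8·x (mod 13).
For each evaluation point α_i, compute m(α_i) mod 13:
  α_1 = 9: Horner steps 8 → 11, so m(9) = 11.
  α_2 = 1: Horner steps 8 → 12, so m(1) = 12.
  α_3 = 3: Horner steps 8 → 2, so m(3) = 2.
  α_4 = 12: Horner steps 8 → 9, so m(12) = 9.
  α_5 = 4: Horner steps 8 → 10, so m(4) = 10.
Codeword c = [11, 12, 2, 9, 10] ∈ F_13^5.


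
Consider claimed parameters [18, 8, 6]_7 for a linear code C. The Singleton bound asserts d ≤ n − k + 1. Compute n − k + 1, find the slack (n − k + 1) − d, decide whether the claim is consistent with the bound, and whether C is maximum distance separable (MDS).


Singleton RHS = n − k + 1 = 11, slack = 5, bound satisfied, not MDS.

Singleton bound: d ≤ n − k + 1.
Here n = 18, k = 8, so n − k + 1 = 11.
Given d = 6, check d ≤ 11: YES.
Slack = (n − k + 1) − d = 5.
The code is NOT MDS (slack = 5 > 0).
Description: the claimed parameters are [18, 8, 6]_7; such a code would be non-MDS.


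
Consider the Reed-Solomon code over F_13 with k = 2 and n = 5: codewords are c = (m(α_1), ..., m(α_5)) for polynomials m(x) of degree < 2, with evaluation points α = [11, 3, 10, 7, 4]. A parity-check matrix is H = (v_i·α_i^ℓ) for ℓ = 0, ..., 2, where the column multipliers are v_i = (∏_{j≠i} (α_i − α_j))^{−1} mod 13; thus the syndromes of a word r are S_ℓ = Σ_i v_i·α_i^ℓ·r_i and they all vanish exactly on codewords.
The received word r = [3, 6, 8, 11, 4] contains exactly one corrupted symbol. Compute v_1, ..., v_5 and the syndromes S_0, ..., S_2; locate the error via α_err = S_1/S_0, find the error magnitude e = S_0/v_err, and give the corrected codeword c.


S = (4, 1, 10), error at position 3, error magnitude e = 3, c = [3, 6, 5, 11, 4].

Step 1: column multipliers v_i = (∏_{j≠i}(α_i − α_j))^{−1} mod 13.
  i = 1 (α = 11): (11−3)(11−10)(11−7)(11−4) = 8·1·4·7 = 224 ≡ 3, so v_1 = 3^{−1} = 9 (mod 13).
  i = 2 (α = 3): (3−11)(3−10)(3−7)(3−4) = (−8)·(−7)·(−4)·(−1) = 224 ≡ 3, so v_2 = 3^{−1} = 9 (mod 13).
  i = 3 (α = 10): (10−11)(10−3)(10−7)(10−4) = (−1)·7·3·6 = −126 ≡ 4, so v_3 = 4^{−1} = 10 (mod 13).
  i = 4 (α = 7): (7−11)(7−3)(7−10)(7−4) = (−4)·4·(−3)·3 = 144 ≡ 1, so v_4 = 1^{−1} = 1 (mod 13).
  i = 5 (α = 4): (4−11)(4−3)(4−10)(4−7) = (−7)·1·(−6)·(−3) = −126 ≡ 4, so v_5 = 4^{−1} = 10 (mod 13).
  v = [9, 9, 10, 1, 10].
Step 2: syndromes of r = [3, 6, 8, 11, 4] (all sums mod 13).
  S_0 = Σ v_i r_i = 9·3 + 9·6 + 10·8 + 1·11 + 10·4 = 212 ≡ 4.
  S_1 = Σ v_i α_i r_i = 9·11·3 + 9·3·6 + 10·10·8 + 1·7·11 + 10·4·4 = 1496 ≡ 1.
  α_i^2 mod 13 = [4, 9, 9, 10, 3].
  S_2 = Σ v_i α_i^2 r_i = 9·4·3 + 9·9·6 + 10·9·8 + 1·10·11 + 10·3·4 = 1544 ≡ 10.
  S = (4, 1, 10) ≠ 0, so r is not a codeword (an error is present).
Step 3: locate the error. For a single error e at position i, S_ℓ = v_i·e·α_i^ℓ, so α_err = S_1/S_0.
  S_0^{−1} = 4^{−1} = 10 (mod 13), so α_err = 1·10 = 10 ≡ 10 = α_3. Error position i = 3.
  Consistency check: S_2/S_1 = 10·1 = 10 ≡ 10 = α_err ✓ (single-error assumption holds).
Step 4: error magnitude e = S_0/v_3 = S_0·∏_{j≠3}(α_3 − α_j) = 4·4 = 16 ≡ 3 (mod 13).
Step 5: correct position 3: c_3 = r_3 − e = 8 − 3 ≡ 5 (mod 13). Hence c = [3, 6, 5, 11, 4].
  Check: interpolating c through the α_i gives m(x) = 12 + 11·x (degree < 2) with m(α_i) = c_i for every i, so c is indeed a codeword.


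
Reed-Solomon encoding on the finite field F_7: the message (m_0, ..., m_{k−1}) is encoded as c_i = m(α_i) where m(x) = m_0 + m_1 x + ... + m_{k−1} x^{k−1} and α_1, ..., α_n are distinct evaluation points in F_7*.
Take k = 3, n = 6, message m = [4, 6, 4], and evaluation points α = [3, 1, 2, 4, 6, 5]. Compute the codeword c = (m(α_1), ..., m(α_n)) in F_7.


c = [2, 0, 4, 1, 2, 1]

Message polynomial: m(x) = 4 + 6·x + 4·x^2 (mod 7).
For each evaluation point α_i, compute m(α_i) mod 7:
  α_1 = 3: Horner steps 4 → 4 → 2, so m(3) = 2.
  α_2 = 1: Horner steps 4 → 3 → 0, so m(1) = 0.
  α_3 = 2: Horner steps 4 → 0 → 4, so m(2) = 4.
  α_4 = 4: Horner steps 4 → 1 → 1, so m(4) = 1.
  α_5 = 6: Horner steps 4 → 2 → 2, so m(6) = 2.
  α_6 = 5: Horner steps 4 → 5 → 1, so m(5) = 1.
Codeword c = [2, 0, 4, 1, 2, 1] ∈ F_7^6.


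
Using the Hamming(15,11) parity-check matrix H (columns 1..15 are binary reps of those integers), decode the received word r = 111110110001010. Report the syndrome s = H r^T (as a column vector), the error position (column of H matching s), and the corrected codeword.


s = (1, 1, 0, 0)^T, error position = 12, corrected codeword c = 111110110000010

Compute s = H r^T mod 2 one row at a time:
  s_1 = 1 + 0 + 0 + 0 + 1 + 0 + 1 + 0 = 3 ≡ 1 (mod 2).
  s_2 = 1 + 1 + 0 + 1 + 1 + 0 + 1 + 0 = 5 ≡ 1 (mod 2).
  s_3 = 1 + 1 + 0 + 1 + 0 + 0 + 1 + 0 = 4 ≡ 0 (mod 2).
  s_4 = 1 + 1 + 1 + 1 + 0 + 0 + 0 + 0 = 4 ≡ 0 (mod 2).
s = (1, 1, 0, 0)^T — this equals column 12 of H (binary 1100), so error is at position 12.
Correct: flip bit 12 of r = 111110110001010 to get c = 111110110000010.


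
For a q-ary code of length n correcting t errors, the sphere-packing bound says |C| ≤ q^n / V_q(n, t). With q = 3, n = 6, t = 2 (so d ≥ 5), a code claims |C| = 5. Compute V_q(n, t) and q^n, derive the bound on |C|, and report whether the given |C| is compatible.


V_q(n, t) = 73, q^n = 729, Hamming bound = 9, |C| = 5 ≤ bound (satisfied).

Step 1: Compute V_q(n, t) = Σ_{j=0}^2 C(n, j) (q−1)^j.
  j = 0: C(6,0)·(2)^0 = 1·1 = 1.
  j = 1: C(6,1)·(2)^1 = 6·2 = 12.
  j = 2: C(6,2)·(2)^2 = 15·4 = 60.
  V_q(n, t) = 1 + 12 + 60 = 73.
Step 2: q^n = 3^6 = 729.
Step 3: Hamming bound ⌊q^n / V_q(n,t)⌋ = ⌊729/73⌋ = 9.
Step 4: Compare |C| = 5 to 9: satisfied.
The claimed |C| lies below the Hamming bound.


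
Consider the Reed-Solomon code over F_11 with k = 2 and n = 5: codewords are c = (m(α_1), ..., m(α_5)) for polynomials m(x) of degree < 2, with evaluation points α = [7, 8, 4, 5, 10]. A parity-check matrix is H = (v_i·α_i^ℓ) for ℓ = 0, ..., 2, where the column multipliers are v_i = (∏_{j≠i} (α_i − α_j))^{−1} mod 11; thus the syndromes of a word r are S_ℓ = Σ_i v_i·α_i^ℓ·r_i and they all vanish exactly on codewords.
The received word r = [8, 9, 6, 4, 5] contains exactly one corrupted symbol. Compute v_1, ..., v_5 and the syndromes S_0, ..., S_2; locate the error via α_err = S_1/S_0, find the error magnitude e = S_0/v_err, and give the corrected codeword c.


S = (9, 8, 1), error at position 1, error magnitude e = 8, c = [0, 9, 6, 4, 5].

Step 1: column multipliers v_i = (∏_{j≠i}(α_i − α_j))^{−1} mod 11.
  i = 1 (α = 7): (7−8)(7−4)(7−5)(7−10) = (−1)·3·2·(−3) = 18 ≡ 7, so v_1 = 7^{−1} = 8 (mod 11).
  i = 2 (α = 8): (8−7)(8−4)(8−5)(8−10) = 1·4·3·(−2) = −24 ≡ 9, so v_2 = 9^{−1} = 5 (mod 11).
  i = 3 (α = 4): (4−7)(4−8)(4−5)(4−10) = (−3)·(−4)·(−1)·(−6) = 72 ≡ 6, so v_3 = 6^{−1} = 2 (mod 11).
  i = 4 (α = 5): (5−7)(5−8)(5−4)(5−10) = (−2)·(−3)·1·(−5) = −30 ≡ 3, so v_4 = 3^{−1} = 4 (mod 11).
  i = 5 (α = 10): (10−7)(10−8)(10−4)(10−5) = 3·2·6·5 = 180 ≡ 4, so v_5 = 4^{−1} = 3 (mod 11).
  v = [8, 5, 2, 4, 3].
Step 2: syndromes of r = [8, 9, 6, 4, 5] (all sums mod 11).
  S_0 = Σ v_i r_i = 8·8 + 5·9 + 2·6 + 4·4 + 3·5 = 152 ≡ 9.
  S_1 = Σ v_i α_i r_i = 8·7·8 + 5·8·9 + 2·4·6 + 4·5·4 + 3·10·5 = 1086 ≡ 8.
  α_i^2 mod 11 = [5, 9, 5, 3, 1].
  S_2 = Σ v_i α_i^2 r_i = 8·5·8 + 5·9·9 + 2·5·6 + 4·3·4 + 3·1·5 = 848 ≡ 1.
  S = (9, 8, 1) ≠ 0, so r is not a codeword (an error is present).
Step 3: locate the error. For a single error e at position i, S_ℓ = v_i·e·α_i^ℓ, so α_err = S_1/S_0.
  S_0^{−1} = 9^{−1} = 5 (mod 11), so α_err = 8·5 = 40 ≡ 7 = α_1. Error position i = 1.
  Consistency check: S_2/S_1 = 1·7 = 7 ≡ 7 = α_err ✓ (single-error assumption holds).
Step 4: error magnitude e = S_0/v_1 = S_0·∏_{j≠1}(α_1 − α_j) = 9·7 = 63 ≡ 8 (mod 11).
Step 5: correct position 1: c_1 = r_1 − e = 8 − 8 ≡ 0 (mod 11). Hence c = [0, 9, 6, 4, 5].
  Check: interpolating c through the α_i gives m(x) = 3 + 9·x (degree < 2) with m(α_i) = c_i for every i, so c is indeed a codeword.


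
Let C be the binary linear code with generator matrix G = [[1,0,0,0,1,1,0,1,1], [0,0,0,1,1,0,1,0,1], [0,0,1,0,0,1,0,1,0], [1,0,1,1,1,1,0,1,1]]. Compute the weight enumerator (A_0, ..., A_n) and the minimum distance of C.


Weight distribution: A_0 = 1, A_2 = 2, A_3 = 2, A_4 = 5, A_5 = 4, A_7 = 2. Minimum distance d = 2.

Enumerate all 2^4 = 16 messages m ∈ F_2^4.
For each, compute codeword c = mG in F_2^9, then tally its weight.
  m = 0000 → c = 000000000, weight = 0.
  m = 1000 → c = 100011011, weight = 5.
  m = 0100 → c = 000110101, weight = 4.
  m = 1100 → c = 100101110, weight = 5.
  m = 0010 → c = 001001010, weight = 3.
  m = 1010 → c = 101010001, weight = 4.
  m = 0110 → c = 001111111, weight = 7.
  m = 1110 → c = 101100100, weight = 4.
  m = 0001 → c = 101111011, weight = 7.
  m = 1001 → c = 001100000, weight = 2.
  m = 0101 → c = 101001110, weight = 5.
  m = 1101 → c = 001010101, weight = 4.
  m = 0011 → c = 100110001, weight = 4.
  m = 1011 → c = 000101010, weight = 3.
  m = 0111 → c = 100000100, weight = 2.
  m = 1111 → c = 000011111, weight = 5.
Tally weights:
  weight 0: 1 codewords.
  weight 2: 2 codewords.
  weight 3: 2 codewords.
  weight 4: 5 codewords.
  weight 5: 4 codewords.
  weight 7: 2 codewords.
Minimum distance d = smallest w > 0 with A_w > 0 = 2.
Sanity: Σ A_w = 16 = 2^4 = 16 ✓.


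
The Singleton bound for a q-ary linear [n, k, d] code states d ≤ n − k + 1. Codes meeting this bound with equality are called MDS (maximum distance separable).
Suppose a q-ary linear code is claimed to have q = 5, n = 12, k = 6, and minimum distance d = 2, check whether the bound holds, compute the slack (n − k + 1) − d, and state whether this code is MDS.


Singleton RHS = n − k + 1 = 7, slack = 5, bound satisfied, not MDS.

Singleton bound: d ≤ n − k + 1.
Here n = 12, k = 6, so n − k + 1 = 7.
Given d = 2, check d ≤ 7: YES.
Slack = (n − k + 1) − d = 5.
The code is NOT MDS (slack = 5 > 0).
Description: the claimed parameters are [12, 6, 2]_5; such a code would be non-MDS.


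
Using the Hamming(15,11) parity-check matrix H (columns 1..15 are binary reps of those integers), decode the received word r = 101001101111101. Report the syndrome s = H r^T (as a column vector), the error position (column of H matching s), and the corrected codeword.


s = (0, 1, 0, 1)^T, error position = 5, corrected codeword c = 101011101111101

Compute s = H r^T mod 2 one row at a time:
  s_1 = 0 + 1 + 1 + 1 + 1 + 1 + 0 + 1 = 6 ≡ 0 (mod 2).
  s_2 = 0 + 0 + 1 + 1 + 1 + 1 + 0 + 1 = 5 ≡ 1 (mod 2).
  s_3 = 0 + 1 + 1 + 1 + 1 + 1 + 0 + 1 = 6 ≡ 0 (mod 2).
  s_4 = 1 + 1 + 0 + 1 + 1 + 1 + 1 + 1 = 7 ≡ 1 (mod 2).
s = (0, 1, 0, 1)^T — this equals column 5 of H (binary 0101), so error is at position 5.
Correct: flip bit 5 of r = 101001101111101 to get c = 101011101111101.


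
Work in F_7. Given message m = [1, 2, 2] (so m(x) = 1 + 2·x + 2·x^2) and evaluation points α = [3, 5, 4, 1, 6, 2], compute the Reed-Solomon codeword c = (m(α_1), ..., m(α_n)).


c = [4, 5, 6, 5, 1, 6]

Message polynomial: m(x) = 1 + 2·x + 2·x^2 (mod 7).
For each evaluation point α_i, compute m(α_i) mod 7:
  α_1 = 3: Horner steps 2 → 1 → 4, so m(3) = 4.
  α_2 = 5: Horner steps 2 → 5 → 5, so m(5) = 5.
  α_3 = 4: Horner steps 2 → 3 → 6, so m(4) = 6.
  α_4 = 1: Horner steps 2 → 4 → 5, so m(1) = 5.
  α_5 = 6: Horner steps 2 → 0 → 1, so m(6) = 1.
  α_6 = 2: Horner steps 2 → 6 → 6, so m(2) = 6.
Codeword c = [4, 5, 6, 5, 1, 6] ∈ F_7^6.


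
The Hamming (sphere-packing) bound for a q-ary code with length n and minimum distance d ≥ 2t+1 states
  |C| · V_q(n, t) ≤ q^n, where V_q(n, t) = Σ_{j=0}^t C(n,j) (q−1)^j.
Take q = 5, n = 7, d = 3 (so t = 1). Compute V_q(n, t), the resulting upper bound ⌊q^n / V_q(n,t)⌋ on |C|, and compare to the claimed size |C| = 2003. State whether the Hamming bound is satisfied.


V_q(n, t) = 29, q^n = 78125, Hamming bound = 2693, |C| = 2003 ≤ bound (satisfied).

Step 1: Compute V_q(n, t) = Σ_{j=0}^1 C(n, j) (q−1)^j.
  j = 0: C(7,0)·(4)^0 = 1·1 = 1.
  j = 1: C(7,1)·(4)^1 = 7·4 = 28.
  V_q(n, t) = 1 + 28 = 29.
Step 2: q^n = 5^7 = 78125.
Step 3: Hamming bound ⌊q^n / V_q(n,t)⌋ = ⌊78125/29⌋ = 2693.
Step 4: Compare |C| = 2003 to 2693: satisfied.
The claimed |C| lies below the Hamming bound.


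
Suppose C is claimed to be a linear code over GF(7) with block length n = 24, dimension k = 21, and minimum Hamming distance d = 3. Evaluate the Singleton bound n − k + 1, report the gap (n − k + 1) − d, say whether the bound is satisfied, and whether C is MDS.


Singleton RHS = n − k + 1 = 4, slack = 1, bound satisfied, not MDS.

Singleton bound: d ≤ n − k + 1.
Here n = 24, k = 21, so n − k + 1 = 4.
Given d = 3, check d ≤ 4: YES.
Slack = (n − k + 1) − d = 1.
The code is NOT MDS (slack = 1 > 0).
Description: the claimed parameters are [24, 21, 3]_7; such a code would be non-MDS.


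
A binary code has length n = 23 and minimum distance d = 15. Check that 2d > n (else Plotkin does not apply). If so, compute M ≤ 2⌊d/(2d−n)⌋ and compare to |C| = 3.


Plotkin bound M ≤ 4; given |C| = 3 ≤ bound (satisfied).

Check applicability: 2d = 30, n = 23.
2d − n = 7 > 0, so Plotkin applies.
Compute d/(2d−n) = 15/7 ≈ 2.1429.
⌊d/(2d−n)⌋ = 2.
Plotkin bound: M ≤ 2·2 = 4.
Given |C| = 3, check: satisfied.
This |C| is below the Plotkin bound.


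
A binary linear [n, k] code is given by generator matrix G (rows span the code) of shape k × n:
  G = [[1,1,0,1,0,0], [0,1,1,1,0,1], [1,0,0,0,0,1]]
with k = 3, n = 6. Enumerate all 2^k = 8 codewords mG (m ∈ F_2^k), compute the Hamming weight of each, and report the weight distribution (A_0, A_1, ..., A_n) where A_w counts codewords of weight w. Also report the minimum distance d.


Weight distribution: A_0 = 1, A_1 = 1, A_2 = 1, A_3 = 3, A_4 = 2. Minimum distance d = 1.

Enumerate all 2^3 = 8 messages m ∈ F_2^3.
For each, compute codeword c = mG in F_2^6, then tally its weight.
  m = 000 → c = 000000, weight = 0.
  m = 100 → c = 110100, weight = 3.
  m = 010 → c = 011101, weight = 4.
  m = 110 → c = 101001, weight = 3.
  m = 001 → c = 100001, weight = 2.
  m = 101 → c = 010101, weight = 3.
  m = 011 → c = 111100, weight = 4.
  m = 111 → c = 001000, weight = 1.
Tally weights:
  weight 0: 1 codewords.
  weight 1: 1 codewords.
  weight 2: 1 codewords.
  weight 3: 3 codewords.
  weight 4: 2 codewords.
Minimum distance d = smallest w > 0 with A_w > 0 = 1.
Sanity: Σ A_w = 8 = 2^3 = 8 ✓.


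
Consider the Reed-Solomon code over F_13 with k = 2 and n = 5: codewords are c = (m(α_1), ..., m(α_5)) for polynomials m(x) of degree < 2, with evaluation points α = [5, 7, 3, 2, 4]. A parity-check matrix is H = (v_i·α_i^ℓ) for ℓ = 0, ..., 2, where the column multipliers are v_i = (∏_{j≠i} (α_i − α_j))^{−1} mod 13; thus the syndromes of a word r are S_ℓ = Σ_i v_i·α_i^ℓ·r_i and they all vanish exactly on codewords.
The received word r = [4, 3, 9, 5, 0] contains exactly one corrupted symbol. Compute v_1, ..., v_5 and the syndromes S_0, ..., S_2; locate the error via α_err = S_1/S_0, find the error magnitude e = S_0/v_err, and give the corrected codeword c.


S = (10, 5, 9), error at position 2, error magnitude e = 4, c = [4, 12, 9, 5, 0].

Step 1: column multipliers v_i = (∏_{j≠i}(α_i − α_j))^{−1} mod 13.
  i = 1 (α = 5): (5−7)(5−3)(5−2)(5−4) = (−2)·2·3·1 = −12 ≡ 1, so v_1 = 1^{−1} = 1 (mod 13).
  i = 2 (α = 7): (7−5)(7−3)(7−2)(7−4) = 2·4·5·3 = 120 ≡ 3, so v_2 = 3^{−1} = 9 (mod 13).
  i = 3 (α = 3): (3−5)(3−7)(3−2)(3−4) = (−2)·(−4)·1·(−1) = −8 ≡ 5, so v_3 = 5^{−1} = 8 (mod 13).
  i = 4 (α = 2): (2−5)(2−7)(2−3)(2−4) = (−3)·(−5)·(−1)·(−2) = 30 ≡ 4, so v_4 = 4^{−1} = 10 (mod 13).
  i = 5 (α = 4): (4−5)(4−7)(4−3)(4−2) = (−1)·(−3)·1·2 = 6 ≡ 6, so v_5 = 6^{−1} = 11 (mod 13).
  v = [1, 9, 8, 10, 11].
Step 2: syndromes of r = [4, 3, 9, 5, 0] (all sums mod 13).
  S_0 = Σ v_i r_i = 1·4 + 9·3 + 8·9 + 10·5 + 11·0 = 153 ≡ 10.
  S_1 = Σ v_i α_i r_i = 1·5·4 + 9·7·3 + 8·3·9 + 10·2·5 + 11·4·0 = 525 ≡ 5.
  α_i^2 mod 13 = [12, 10, 9, 4, 3].
  S_2 = Σ v_i α_i^2 r_i = 1·12·4 + 9·10·3 + 8·9·9 + 10·4·5 + 11·3·0 = 1166 ≡ 9.
  S = (10, 5, 9) ≠ 0, so r is not a codeword (an error is present).
Step 3: locate the error. For a single error e at position i, S_ℓ = v_i·e·α_i^ℓ, so α_err = S_1/S_0.
  S_0^{−1} = 10^{−1} = 4 (mod 13), so α_err = 5·4 = 20 ≡ 7 = α_2. Error position i = 2.
  Consistency check: S_2/S_1 = 9·8 = 72 ≡ 7 = α_err ✓ (single-error assumption holds).
Step 4: error magnitude e = S_0/v_2 = S_0·∏_{j≠2}(α_2 − α_j) = 10·3 = 30 ≡ 4 (mod 13).
Step 5: correct position 2: c_2 = r_2 − e = 3 − 4 ≡ 12 (mod 13). Hence c = [4, 12, 9, 5, 0].
  Check: interpolating c through the α_i gives m(x) = 10 + 4·x (degree < 2) with m(α_i) = c_i for every i, so c is indeed a codeword.


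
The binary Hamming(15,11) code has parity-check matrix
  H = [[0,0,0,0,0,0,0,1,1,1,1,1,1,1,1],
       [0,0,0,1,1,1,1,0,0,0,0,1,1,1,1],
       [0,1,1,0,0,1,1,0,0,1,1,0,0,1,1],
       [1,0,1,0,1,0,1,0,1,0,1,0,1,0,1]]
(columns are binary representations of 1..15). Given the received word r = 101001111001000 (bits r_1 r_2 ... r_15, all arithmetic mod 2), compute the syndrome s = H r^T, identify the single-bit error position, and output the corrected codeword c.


s = (1, 1, 1, 0)^T, error position = 14, corrected codeword c = 101001111001010

Compute s = H r^T mod 2 one row at a time:
  s_1 = 1 + 1 + 0 + 0 + 1 + 0 + 0 + 0 = 3 ≡ 1 (mod 2).
  s_2 = 0 + 0 + 1 + 1 + 1 + 0 + 0 + 0 = 3 ≡ 1 (mod 2).
  s_3 = 0 + 1 + 1 + 1 + 0 + 0 + 0 + 0 = 3 ≡ 1 (mod 2).
  s_4 = 1 + 1 + 0 + 1 + 1 + 0 + 0 + 0 = 4 ≡ 0 (mod 2).
s = (1, 1, 1, 0)^T — this equals column 14 of H (binary 1110), so error is at position 14.
Correct: flip bit 14 of r = 101001111001000 to get c = 101001111001010.


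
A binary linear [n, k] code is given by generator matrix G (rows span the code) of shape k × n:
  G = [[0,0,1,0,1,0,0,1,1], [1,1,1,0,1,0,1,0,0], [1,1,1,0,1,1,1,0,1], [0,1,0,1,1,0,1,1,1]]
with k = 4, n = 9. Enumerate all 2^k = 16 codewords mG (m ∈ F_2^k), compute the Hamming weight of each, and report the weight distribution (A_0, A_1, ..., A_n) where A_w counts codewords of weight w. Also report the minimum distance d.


Weight distribution: A_0 = 1, A_2 = 1, A_3 = 1, A_4 = 3, A_5 = 6, A_6 = 3, A_7 = 1. Minimum distance d = 2.

Enumerate all 2^4 = 16 messages m ∈ F_2^4.
For each, compute codeword c = mG in F_2^9, then tally its weight.
  m = 0000 → c = 000000000, weight = 0.
  m = 1000 → c = 001010011, weight = 4.
  m = 0100 → c = 111010100, weight = 5.
  m = 1100 → c = 110000111, weight = 5.
  m = 0010 → c = 111011101, weight = 7.
  m = 1010 → c = 110001110, weight = 5.
  m = 0110 → c = 000001001, weight = 2.
  m = 1110 → c = 001011010, weight = 4.
  m = 0001 → c = 010110111, weight = 6.
  m = 1001 → c = 011100100, weight = 4.
  m = 0101 → c = 101100011, weight = 5.
  m = 1101 → c = 100110000, weight = 3.
  m = 0011 → c = 101101010, weight = 5.
  m = 1011 → c = 100111001, weight = 5.
  m = 0111 → c = 010111110, weight = 6.
  m = 1111 → c = 011101101, weight = 6.
Tally weights:
  weight 0: 1 codewords.
  weight 2: 1 codewords.
  weight 3: 1 codewords.
  weight 4: 3 codewords.
  weight 5: 6 codewords.
  weight 6: 3 codewords.
  weight 7: 1 codewords.
Minimum distance d = smallest w > 0 with A_w > 0 = 2.
Sanity: Σ A_w = 16 = 2^4 = 16 ✓.


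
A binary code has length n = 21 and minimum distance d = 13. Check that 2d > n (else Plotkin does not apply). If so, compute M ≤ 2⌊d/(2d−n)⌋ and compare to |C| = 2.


Plotkin bound M ≤ 4; given |C| = 2 ≤ bound (satisfied).

Check applicability: 2d = 26, n = 21.
2d − n = 5 > 0, so Plotkin applies.
Compute d/(2d−n) = 13/5 ≈ 2.6000.
⌊d/(2d−n)⌋ = 2.
Plotkin bound: M ≤ 2·2 = 4.
Given |C| = 2, check: satisfied.
This |C| is below the Plotkin bound.


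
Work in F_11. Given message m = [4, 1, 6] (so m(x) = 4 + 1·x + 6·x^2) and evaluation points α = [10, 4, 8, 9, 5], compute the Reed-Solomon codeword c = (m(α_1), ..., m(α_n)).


c = [9, 5, 0, 4, 5]

Message polynomial: m(x) = 4 + 1·x + 6·x^2 (mod 11).
For each evaluation point α_i, compute m(α_i) mod 11:
  α_1 = 10: Horner steps 6 → 6 → 9, so m(10) = 9.
  α_2 = 4: Horner steps 6 → 3 → 5, so m(4) = 5.
  α_3 = 8: Horner steps 6 → 5 → 0, so m(8) = 0.
  α_4 = 9: Horner steps 6 → 0 → 4, so m(9) = 4.
  α_5 = 5: Horner steps 6 → 9 → 5, so m(5) = 5.
Codeword c = [9, 5, 0, 4, 5] ∈ F_11^5.


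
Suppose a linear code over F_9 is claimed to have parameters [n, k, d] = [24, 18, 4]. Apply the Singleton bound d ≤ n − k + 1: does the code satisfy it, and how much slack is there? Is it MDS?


Singleton RHS = n − k + 1 = 7, slack = 3, bound satisfied, not MDS.

Singleton bound: d ≤ n − k + 1.
Here n = 24, k = 18, so n − k + 1 = 7.
Given d = 4, check d ≤ 7: YES.
Slack = (n − k + 1) − d = 3.
The code is NOT MDS (slack = 3 > 0).
Description: the claimed parameters are [24, 18, 4]_9; such a code would be non-MDS.


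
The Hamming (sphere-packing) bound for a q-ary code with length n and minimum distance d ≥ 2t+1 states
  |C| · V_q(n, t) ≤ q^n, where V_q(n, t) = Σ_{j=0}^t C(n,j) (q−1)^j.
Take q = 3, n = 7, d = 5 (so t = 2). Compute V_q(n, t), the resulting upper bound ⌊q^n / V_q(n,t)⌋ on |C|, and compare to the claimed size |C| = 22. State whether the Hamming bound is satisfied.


V_q(n, t) = 99, q^n = 2187, Hamming bound = 22, |C| = 22 ≤ bound (satisfied).

Step 1: Compute V_q(n, t) = Σ_{j=0}^2 C(n, j) (q−1)^j.
  j = 0: C(7,0)·(2)^0 = 1·1 = 1.
  j = 1: C(7,1)·(2)^1 = 7·2 = 14.
  j = 2: C(7,2)·(2)^2 = 21·4 = 84.
  V_q(n, t) = 1 + 14 + 84 = 99.
Step 2: q^n = 3^7 = 2187.
Step 3: Hamming bound ⌊q^n / V_q(n,t)⌋ = ⌊2187/99⌋ = 22.
Step 4: Compare |C| = 22 to 22: satisfied.
The claimed |C| lies at the Hamming bound (tight).


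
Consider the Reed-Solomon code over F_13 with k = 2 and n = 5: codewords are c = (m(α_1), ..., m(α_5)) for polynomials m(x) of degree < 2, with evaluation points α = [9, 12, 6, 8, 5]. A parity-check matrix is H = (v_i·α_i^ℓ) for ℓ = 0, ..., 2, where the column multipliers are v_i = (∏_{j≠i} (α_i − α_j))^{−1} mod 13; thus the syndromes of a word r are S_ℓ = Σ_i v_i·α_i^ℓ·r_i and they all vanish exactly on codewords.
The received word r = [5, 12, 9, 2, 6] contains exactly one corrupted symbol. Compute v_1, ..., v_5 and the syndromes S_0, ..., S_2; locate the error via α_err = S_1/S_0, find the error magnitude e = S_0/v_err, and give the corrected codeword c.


S = (5, 8, 5), error at position 2, error magnitude e = 11, c = [5, 1, 9, 2, 6].

Step 1: column multipliers v_i = (∏_{j≠i}(α_i − α_j))^{−1} mod 13.
  i = 1 (α = 9): (9−12)(9−6)(9−8)(9−5) = (−3)·3·1·4 = −36 ≡ 3, so v_1 = 3^{−1} = 9 (mod 13).
  i = 2 (α = 12): (12−9)(12−6)(12−8)(12−5) = 3·6·4·7 = 504 ≡ 10, so v_2 = 10^{−1} = 4 (mod 13).
  i = 3 (α = 6): (6−9)(6−12)(6−8)(6−5) = (−3)·(−6)·(−2)·1 = −36 ≡ 3, so v_3 = 3^{−1} = 9 (mod 13).
  i = 4 (α = 8): (8−9)(8−12)(8−6)(8−5) = (−1)·(−4)·2·3 = 24 ≡ 11, so v_4 = 11^{−1} = 6 (mod 13).
  i = 5 (α = 5): (5−9)(5−12)(5−6)(5−8) = (−4)·(−7)·(−1)·(−3) = 84 ≡ 6, so v_5 = 6^{−1} = 11 (mod 13).
  v = [9, 4, 9, 6, 11].
Step 2: syndromes of r = [5, 12, 9, 2, 6] (all sums mod 13).
  S_0 = Σ v_i r_i = 9·5 + 4·12 + 9·9 + 6·2 + 11·6 = 252 ≡ 5.
  S_1 = Σ v_i α_i r_i = 9·9·5 + 4·12·12 + 9·6·9 + 6·8·2 + 11·5·6 = 1893 ≡ 8.
  α_i^2 mod 13 = [3, 1, 10, 12, 12].
  S_2 = Σ v_i α_i^2 r_i = 9·3·5 + 4·1·12 + 9·10·9 + 6·12·2 + 11·12·6 = 1929 ≡ 5.
  S = (5, 8, 5) ≠ 0, so r is not a codeword (an error is present).
Step 3: locate the error. For a single error e at position i, S_ℓ = v_i·e·α_i^ℓ, so α_err = S_1/S_0.
  S_0^{−1} = 5^{−1} = 8 (mod 13), so α_err = 8·8 = 64 ≡ 12 = α_2. Error position i = 2.
  Consistency check: S_2/S_1 = 5·5 = 25 ≡ 12 = α_err ✓ (single-error assumption holds).
Step 4: error magnitude e = S_0/v_2 = S_0·∏_{j≠2}(α_2 − α_j) = 5·10 = 50 ≡ 11 (mod 13).
Step 5: correct position 2: c_2 = r_2 − e = 12 − 11 ≡ 1 (mod 13). Hence c = [5, 1, 9, 2, 6].
  Check: interpolating c through the α_i gives m(x) = 4 + 3·x (degree < 2) with m(α_i) = c_i for every i, so c is indeed a codeword.


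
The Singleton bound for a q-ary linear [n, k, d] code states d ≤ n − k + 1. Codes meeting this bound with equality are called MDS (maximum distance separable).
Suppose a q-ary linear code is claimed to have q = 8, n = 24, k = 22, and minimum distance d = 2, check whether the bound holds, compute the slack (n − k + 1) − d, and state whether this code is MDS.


Singleton RHS = n − k + 1 = 3, slack = 1, bound satisfied, not MDS.

Singleton bound: d ≤ n − k + 1.
Here n = 24, k = 22, so n − k + 1 = 3.
Given d = 2, check d ≤ 3: YES.
Slack = (n − k + 1) − d = 1.
The code is NOT MDS (slack = 1 > 0).
Description: the claimed parameters are [24, 22, 2]_8; such a code would be non-MDS.


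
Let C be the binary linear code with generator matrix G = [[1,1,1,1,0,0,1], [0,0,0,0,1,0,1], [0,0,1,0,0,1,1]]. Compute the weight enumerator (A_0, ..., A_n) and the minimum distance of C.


Weight distribution: A_0 = 1, A_2 = 1, A_3 = 2, A_4 = 1, A_5 = 2, A_6 = 1. Minimum distance d = 2.

Enumerate all 2^3 = 8 messages m ∈ F_2^3.
For each, compute codeword c = mG in F_2^7, then tally its weight.
  m = 000 → c = 0000000, weight = 0.
  m = 100 → c = 1111001, weight = 5.
  m = 010 → c = 0000101, weight = 2.
  m = 110 → c = 1111100, weight = 5.
  m = 001 → c = 0010011, weight = 3.
  m = 101 → c = 1101010, weight = 4.
  m = 011 → c = 0010110, weight = 3.
  m = 111 → c = 1101111, weight = 6.
Tally weights:
  weight 0: 1 codewords.
  weight 2: 1 codewords.
  weight 3: 2 codewords.
  weight 4: 1 codewords.
  weight 5: 2 codewords.
  weight 6: 1 codewords.
Minimum distance d = smallest w > 0 with A_w > 0 = 2.
Sanity: Σ A_w = 8 = 2^3 = 8 ✓.


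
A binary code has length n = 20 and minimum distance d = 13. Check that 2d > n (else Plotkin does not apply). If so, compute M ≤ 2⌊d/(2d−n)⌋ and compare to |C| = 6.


Plotkin bound M ≤ 4; given |C| = 6 > bound (violated).

Check applicability: 2d = 26, n = 20.
2d − n = 6 > 0, so Plotkin applies.
Compute d/(2d−n) = 13/6 ≈ 2.1667.
⌊d/(2d−n)⌋ = 2.
Plotkin bound: M ≤ 2·2 = 4.
Given |C| = 6, check: VIOLATED.
This |C| is above the Plotkin bound, so no binary code with n = 20, d = 13 and 6 codewords exists.


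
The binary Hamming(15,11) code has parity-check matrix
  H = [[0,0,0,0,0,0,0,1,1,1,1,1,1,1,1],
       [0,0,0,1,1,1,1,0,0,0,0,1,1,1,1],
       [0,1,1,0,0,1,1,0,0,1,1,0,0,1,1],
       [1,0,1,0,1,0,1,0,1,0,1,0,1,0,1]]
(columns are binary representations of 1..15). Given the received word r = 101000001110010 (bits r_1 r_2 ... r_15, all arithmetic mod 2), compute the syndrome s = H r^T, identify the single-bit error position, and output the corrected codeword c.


s = (0, 1, 0, 0)^T, error position = 4, corrected codeword c = 101100001110010

Compute s = H r^T mod 2 one row at a time:
  s_1 = 0 + 1 + 1 + 1 + 0 + 0 + 1 + 0 = 4 ≡ 0 (mod 2).
  s_2 = 0 + 0 + 0 + 0 + 0 + 0 + 1 + 0 = 1 ≡ 1 (mod 2).
  s_3 = 0 + 1 + 0 + 0 + 1 + 1 + 1 + 0 = 4 ≡ 0 (mod 2).
  s_4 = 1 + 1 + 0 + 0 + 1 + 1 + 0 + 0 = 4 ≡ 0 (mod 2).
s = (0, 1, 0, 0)^T — this equals column 4 of H (binary 0100), so error is at position 4.
Correct: flip bit 4 of r = 101000001110010 to get c = 101100001110010.


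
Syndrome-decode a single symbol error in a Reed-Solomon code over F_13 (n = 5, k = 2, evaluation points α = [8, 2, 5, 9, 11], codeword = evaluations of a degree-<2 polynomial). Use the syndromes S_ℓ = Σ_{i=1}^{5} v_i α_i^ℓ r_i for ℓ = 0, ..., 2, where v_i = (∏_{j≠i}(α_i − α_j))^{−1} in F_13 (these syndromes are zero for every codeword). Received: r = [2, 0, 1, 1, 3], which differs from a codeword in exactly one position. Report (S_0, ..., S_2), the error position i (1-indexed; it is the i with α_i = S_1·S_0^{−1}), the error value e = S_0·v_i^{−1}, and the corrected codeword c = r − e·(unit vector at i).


S = (9, 3, 1), error at position 4, error magnitude e = 3, c = [2, 0, 1, 11, 3].

Step 1: column multipliers v_i = (∏_{j≠i}(α_i − α_j))^{−1} mod 13.
  i = 1 (α = 8): (8−2)(8−5)(8−9)(8−11) = 6·3·(−1)·(−3) = 54 ≡ 2, so v_1 = 2^{−1} = 7 (mod 13).
  i = 2 (α = 2): (2−8)(2−5)(2−9)(2−11) = (−6)·(−3)·(−7)·(−9) = 1134 ≡ 3, so v_2 = 3^{−1} = 9 (mod 13).
  i = 3 (α = 5): (5−8)(5−2)(5−9)(5−11) = (−3)·3·(−4)·(−6) = −216 ≡ 5, so v_3 = 5^{−1} = 8 (mod 13).
  i = 4 (α = 9): (9−8)(9−2)(9−5)(9−11) = 1·7·4·(−2) = −56 ≡ 9, so v_4 = 9^{−1} = 3 (mod 13).
  i = 5 (α = 11): (11−8)(11−2)(11−5)(11−9) = 3·9·6·2 = 324 ≡ 12, so v_5 = 12^{−1} = 12 (mod 13).
  v = [7, 9, 8, 3, 12].
Step 2: syndromes of r = [2, 0, 1, 1, 3] (all sums mod 13).
  S_0 = Σ v_i r_i = 7·2 + 9·0 + 8·1 + 3·1 + 12·3 = 61 ≡ 9.
  S_1 = Σ v_i α_i r_i = 7·8·2 + 9·2·0 + 8·5·1 + 3·9·1 + 12·11·3 = 575 ≡ 3.
  α_i^2 mod 13 = [12, 4, 12, 3, 4].
  S_2 = Σ v_i α_i^2 r_i = 7·12·2 + 9·4·0 + 8·12·1 + 3·3·1 + 12·4·3 = 417 ≡ 1.
  S = (9, 3, 1) ≠ 0, so r is not a codeword (an error is present).
Step 3: locate the error. For a single error e at position i, S_ℓ = v_i·e·α_i^ℓ, so α_err = S_1/S_0.
  S_0^{−1} = 9^{−1} = 3 (mod 13), so α_err = 3·3 = 9 ≡ 9 = α_4. Error position i = 4.
  Consistency check: S_2/S_1 = 1·9 = 9 ≡ 9 = α_err ✓ (single-error assumption holds).
Step 4: error magnitude e = S_0/v_4 = S_0·∏_{j≠4}(α_4 − α_j) = 9·9 = 81 ≡ 3 (mod 13).
Step 5: correct position 4: c_4 = r_4 − e = 1 − 3 ≡ 11 (mod 13). Hence c = [2, 0, 1, 11, 3].
  Check: interpolating c through the α_i gives m(x) = 8 + 9·x (degree < 2) with m(α_i) = c_i for every i, so c is indeed a codeword.


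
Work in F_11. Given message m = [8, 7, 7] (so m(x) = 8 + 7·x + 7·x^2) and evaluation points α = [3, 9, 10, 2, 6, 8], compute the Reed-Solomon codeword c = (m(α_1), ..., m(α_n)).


c = [4, 0, 8, 6, 5, 6]

Message polynomial: m(x) = 8 + 7·x + 7·x^2 (mod 11).
For each evaluation point α_i, compute m(α_i) mod 11:
  α_1 = 3: Horner steps 7 → 6 → 4, so m(3) = 4.
  α_2 = 9: Horner steps 7 → 4 → 0, so m(9) = 0.
  α_3 = 10: Horner steps 7 → 0 → 8, so m(10) = 8.
  α_4 = 2: Horner steps 7 → 10 → 6, so m(2) = 6.
  α_5 = 6: Horner steps 7 → 5 → 5, so m(6) = 5.
  α_6 = 8: Horner steps 7 → 8 → 6, so m(8) = 6.
Codeword c = [4, 0, 8, 6, 5, 6] ∈ F_11^6.


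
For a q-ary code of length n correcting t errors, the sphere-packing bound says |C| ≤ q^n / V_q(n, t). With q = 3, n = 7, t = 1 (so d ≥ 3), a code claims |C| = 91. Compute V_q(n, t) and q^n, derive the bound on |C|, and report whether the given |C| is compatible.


V_q(n, t) = 15, q^n = 2187, Hamming bound = 145, |C| = 91 ≤ bound (satisfied).

Step 1: Compute V_q(n, t) = Σ_{j=0}^1 C(n, j) (q−1)^j.
  j = 0: C(7,0)·(2)^0 = 1·1 = 1.
  j = 1: C(7,1)·(2)^1 = 7·2 = 14.
  V_q(n, t) = 1 + 14 = 15.
Step 2: q^n = 3^7 = 2187.
Step 3: Hamming bound ⌊q^n / V_q(n,t)⌋ = ⌊2187/15⌋ = 145.
Step 4: Compare |C| = 91 to 145: satisfied.
The claimed |C| lies below the Hamming bound.


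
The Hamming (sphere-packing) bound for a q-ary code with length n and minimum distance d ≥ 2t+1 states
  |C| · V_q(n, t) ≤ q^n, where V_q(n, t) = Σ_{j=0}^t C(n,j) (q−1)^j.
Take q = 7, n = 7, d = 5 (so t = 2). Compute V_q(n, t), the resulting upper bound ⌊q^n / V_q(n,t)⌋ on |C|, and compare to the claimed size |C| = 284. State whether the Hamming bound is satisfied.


V_q(n, t) = 799, q^n = 823543, Hamming bound = 1030, |C| = 284 ≤ bound (satisfied).

Step 1: Compute V_q(n, t) = Σ_{j=0}^2 C(n, j) (q−1)^j.
  j = 0: C(7,0)·(6)^0 = 1·1 = 1.
  j = 1: C(7,1)·(6)^1 = 7·6 = 42.
  j = 2: C(7,2)·(6)^2 = 21·36 = 756.
  V_q(n, t) = 1 + 42 + 756 = 799.
Step 2: q^n = 7^7 = 823543.
Step 3: Hamming bound ⌊q^n / V_q(n,t)⌋ = ⌊823543/799⌋ = 1030.
Step 4: Compare |C| = 284 to 1030: satisfied.
The claimed |C| lies below the Hamming bound.


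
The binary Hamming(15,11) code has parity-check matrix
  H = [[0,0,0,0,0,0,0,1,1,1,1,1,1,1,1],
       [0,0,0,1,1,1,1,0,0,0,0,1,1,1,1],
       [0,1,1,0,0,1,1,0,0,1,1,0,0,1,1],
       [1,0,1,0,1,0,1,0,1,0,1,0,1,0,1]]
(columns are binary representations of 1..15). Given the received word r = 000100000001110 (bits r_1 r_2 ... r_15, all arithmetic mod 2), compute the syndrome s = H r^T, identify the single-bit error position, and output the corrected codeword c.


s = (1, 0, 1, 1)^T, error position = 11, corrected codeword c = 000100000011110

Compute s = H r^T mod 2 one row at a time:
  s_1 = 0 + 0 + 0 + 0 + 1 + 1 + 1 + 0 = 3 ≡ 1 (mod 2).
  s_2 = 1 + 0 + 0 + 0 + 1 + 1 + 1 + 0 = 4 ≡ 0 (mod 2).
  s_3 = 0 + 0 + 0 + 0 + 0 + 0 + 1 + 0 = 1 ≡ 1 (mod 2).
  s_4 = 0 + 0 + 0 + 0 + 0 + 0 + 1 + 0 = 1 ≡ 1 (mod 2).
s = (1, 0, 1, 1)^T — this equals column 11 of H (binary 1011), so error is at position 11.
Correct: flip bit 11 of r = 000100000001110 to get c = 000100000011110.


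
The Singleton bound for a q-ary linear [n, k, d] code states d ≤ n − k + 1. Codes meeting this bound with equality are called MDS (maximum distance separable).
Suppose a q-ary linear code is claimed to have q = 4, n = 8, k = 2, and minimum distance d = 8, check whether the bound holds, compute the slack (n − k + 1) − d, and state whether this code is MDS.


Singleton RHS = n − k + 1 = 7, slack = -1, bound violated (no such code; not MDS).

Singleton bound: d ≤ n − k + 1.
Here n = 8, k = 2, so n − k + 1 = 7.
Given d = 8, check d ≤ 7: NO.
Slack = (n − k + 1) − d = -1.
The slack is negative: d = 8 exceeds n − k + 1 = 7 by 1, so the Singleton bound is violated and no linear [8, 2, 8]_4 code can exist. In particular it is not MDS (MDS requires d = n − k + 1 exactly).
Description: the claimed parameters are [8, 2, 8]_4; such a code would be impossible (violates the Singleton bound).


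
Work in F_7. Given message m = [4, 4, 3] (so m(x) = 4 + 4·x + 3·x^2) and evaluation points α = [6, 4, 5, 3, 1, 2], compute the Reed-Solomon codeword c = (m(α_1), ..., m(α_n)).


c = [3, 5, 1, 1, 4, 3]

Message polynomial: m(x) = 4 + 4·x + 3·x^2 (mod 7).
For each evaluation point α_i, compute m(α_i) mod 7:
  α_1 = 6: Horner steps 3 → 1 → 3, so m(6) = 3.
  α_2 = 4: Horner steps 3 → 2 → 5, so m(4) = 5.
  α_3 = 5: Horner steps 3 → 5 → 1, so m(5) = 1.
  α_4 = 3: Horner steps 3 → 6 → 1, so m(3) = 1.
  α_5 = 1: Horner steps 3 → 0 → 4, so m(1) = 4.
  α_6 = 2: Horner steps 3 → 3 → 3, so m(2) = 3.
Codeword c = [3, 5, 1, 1, 4, 3] ∈ F_7^6.


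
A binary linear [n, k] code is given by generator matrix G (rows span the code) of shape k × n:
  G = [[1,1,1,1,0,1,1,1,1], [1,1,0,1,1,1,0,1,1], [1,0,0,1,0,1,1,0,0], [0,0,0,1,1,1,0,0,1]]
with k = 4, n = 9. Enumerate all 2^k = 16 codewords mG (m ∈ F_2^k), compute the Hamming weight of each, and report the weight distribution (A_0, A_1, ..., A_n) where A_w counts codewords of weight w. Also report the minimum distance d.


Weight distribution: A_0 = 1, A_3 = 3, A_4 = 4, A_5 = 4, A_6 = 2, A_7 = 1, A_8 = 1. Minimum distance d = 3.

Enumerate all 2^4 = 16 messages m ∈ F_2^4.
For each, compute codeword c = mG in F_2^9, then tally its weight.
  m = 0000 → c = 000000000, weight = 0.
  m = 1000 → c = 111101111, weight = 8.
  m = 0100 → c = 110111011, weight = 7.
  m = 1100 → c = 001010100, weight = 3.
  m = 0010 → c = 100101100, weight = 4.
  m = 1010 → c = 011000011, weight = 4.
  m = 0110 → c = 010010111, weight = 5.
  m = 1110 → c = 101111000, weight = 5.
  m = 0001 → c = 000111001, weight = 4.
  m = 1001 → c = 111010110, weight = 6.
  m = 0101 → c = 110000010, weight = 3.
  m = 1101 → c = 001101101, weight = 5.
  m = 0011 → c = 100010101, weight = 4.
  m = 1011 → c = 011111010, weight = 6.
  m = 0111 → c = 010101110, weight = 5.
  m = 1111 → c = 101000001, weight = 3.
Tally weights:
  weight 0: 1 codewords.
  weight 3: 3 codewords.
  weight 4: 4 codewords.
  weight 5: 4 codewords.
  weight 6: 2 codewords.
  weight 7: 1 codewords.
  weight 8: 1 codewords.
Minimum distance d = smallest w > 0 with A_w > 0 = 3.
Sanity: Σ A_w = 16 = 2^4 = 16 ✓.


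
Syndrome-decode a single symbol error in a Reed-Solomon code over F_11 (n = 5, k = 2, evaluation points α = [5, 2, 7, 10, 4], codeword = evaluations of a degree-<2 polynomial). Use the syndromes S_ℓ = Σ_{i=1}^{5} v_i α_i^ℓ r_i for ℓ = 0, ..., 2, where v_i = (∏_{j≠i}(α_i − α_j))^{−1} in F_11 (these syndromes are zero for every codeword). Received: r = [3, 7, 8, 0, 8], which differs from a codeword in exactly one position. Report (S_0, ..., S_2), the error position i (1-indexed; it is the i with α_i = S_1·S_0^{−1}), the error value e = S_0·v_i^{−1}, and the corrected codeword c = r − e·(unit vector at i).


S = (9, 8, 1), error at position 3, error magnitude e = 4, c = [3, 7, 4, 0, 8].

Step 1: column multipliers v_i = (∏_{j≠i}(α_i − α_j))^{−1} mod 11.
  i = 1 (α = 5): (5−2)(5−7)(5−10)(5−4) = 3·(−2)·(−5)·1 = 30 ≡ 8, so v_1 = 8^{−1} = 7 (mod 11).
  i = 2 (α = 2): (2−5)(2−7)(2−10)(2−4) = (−3)·(−5)·(−8)·(−2) = 240 ≡ 9, so v_2 = 9^{−1} = 5 (mod 11).
  i = 3 (α = 7): (7−5)(7−2)(7−10)(7−4) = 2·5·(−3)·3 = −90 ≡ 9, so v_3 = 9^{−1} = 5 (mod 11).
  i = 4 (α = 10): (10−5)(10−2)(10−7)(10−4) = 5·8·3·6 = 720 ≡ 5, so v_4 = 5^{−1} = 9 (mod 11).
  i = 5 (α = 4): (4−5)(4−2)(4−7)(4−10) = (−1)·2·(−3)·(−6) = −36 ≡ 8, so v_5 = 8^{−1} = 7 (mod 11).
  v = [7, 5, 5, 9, 7].
Step 2: syndromes of r = [3, 7, 8, 0, 8] (all sums mod 11).
  S_0 = Σ v_i r_i = 7·3 + 5·7 + 5·8 + 9·0 + 7·8 = 152 ≡ 9.
  S_1 = Σ v_i α_i r_i = 7·5·3 + 5·2·7 + 5·7·8 + 9·10·0 + 7·4·8 = 679 ≡ 8.
  α_i^2 mod 11 = [3, 4, 5, 1, 5].
  S_2 = Σ v_i α_i^2 r_i = 7·3·3 + 5·4·7 + 5·5·8 + 9·1·0 + 7·5·8 = 683 ≡ 1.
  S = (9, 8, 1) ≠ 0, so r is not a codeword (an error is present).
Step 3: locate the error. For a single error e at position i, S_ℓ = v_i·e·α_i^ℓ, so α_err = S_1/S_0.
  S_0^{−1} = 9^{−1} = 5 (mod 11), so α_err = 8·5 = 40 ≡ 7 = α_3. Error position i = 3.
  Consistency check: S_2/S_1 = 1·7 = 7 ≡ 7 = α_err ✓ (single-error assumption holds).
Step 4: error magnitude e = S_0/v_3 = S_0·∏_{j≠3}(α_3 − α_j) = 9·9 = 81 ≡ 4 (mod 11).
Step 5: correct position 3: c_3 = r_3 − e = 8 − 4 ≡ 4 (mod 11). Hence c = [3, 7, 4, 0, 8].
  Check: interpolating c through the α_i gives m(x) = 6 + 6·x (degree < 2) with m(α_i) = c_i for every i, so c is indeed a codeword.
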